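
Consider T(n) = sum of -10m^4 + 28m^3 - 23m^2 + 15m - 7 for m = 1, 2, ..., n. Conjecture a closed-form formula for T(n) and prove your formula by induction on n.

T(n) = -n(2n^4 - 2n^3 - 3n^2 - 3n + 3)

We claim T(n) = -n(2n^4 - 2n^3 - 3n^2 - 3n + 3) for all n ≥ 1.
Base case (n = 1): T(1) = 3, and the closed form gives 3. They agree.
Inductive step: suppose the statement holds for some m ≥ 1, so T(m) = m(-2m^4 + 2m^3 + 3m^2 + 3m - 3).
Then T(m+1) = T(m) + (-10m^4 - 12m^3 + m^2 + 13m + 3) = (m(-2m^4 + 2m^3 + 3m^2 + 3m - 3)) + (-10m^4 - 12m^3 + m^2 + 13m + 3).
Simplifying, T(m+1) = -(m + 1)(2m^4 + 6m^3 + 3m^2 - 7m - 3) = -(m+1)(2(m+1)^4 - 2(m+1)^3 - 3(m+1)^2 - 3(m+1) + 3),
which is the closed form with n = m+1.
This completes the induction.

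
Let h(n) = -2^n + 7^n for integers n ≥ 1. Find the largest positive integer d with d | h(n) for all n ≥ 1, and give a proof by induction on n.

Computing the first values: h(1) = 5 and h(2) = 45; gcd(5, 45) = 5, so d ≤ 5.
We prove 5 | -2^n + 7^n for all n ≥ 1 by induction on n.
For the base case n = 1: h(1) = 5 = 5·(1), so 5 | h(1).
Inductive step: suppose the statement holds for some j ≥ 1, i.e. 5 | h(j). Then
7^{j+1} − 2^{j+1} = 7·7^j − 2·2^j = 7·(7^j − 2^j) + (5)·2^j. The first term is divisible by 5 by the inductive hypothesis, and the second term (5)·2^j is divisible by 5 since 5 | 5. Hence 5 | h(j+1).
By the principle of mathematical induction, the result holds for all n ≥ 1.
Therefore the largest such d is 5.

d = 5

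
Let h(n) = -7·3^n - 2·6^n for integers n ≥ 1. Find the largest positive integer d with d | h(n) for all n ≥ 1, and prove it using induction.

Computing the first values: h(1) = -33 and h(2) = -135; gcd(-33, -135) = 3, so d ≤ 3.
We prove 3 | -7·3^n - 2·6^n for all n ≥ 1 by induction on n.
Base case (n = 1): h(1) = -33 = 3·(-11), so 3 | h(1).
Suppose the result is true for n = j, i.e. 3 | h(j). Then
h(j+1) − 6·h(j) = (-7·3^(j+1) - 2·6^(j+1)) − 6·(-7·3^j - 2·6^j) = (-7)·3^j·(3 − 6) = (21)·3^j. Since 3 | h(j) by the inductive hypothesis, 3 | 6·h(j); and 3 | 21 since 21 = 3·7. Therefore 3 | h(j+1).
By the principle of mathematical induction, the result holds for all n ≥ 1.
Therefore the largest such d is 3.

d = 3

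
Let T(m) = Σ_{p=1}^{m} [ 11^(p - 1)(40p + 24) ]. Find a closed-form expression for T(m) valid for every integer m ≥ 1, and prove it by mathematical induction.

We claim T(m) = 2·11^m(2m + 1) - 2 for all m ≥ 1.
Base step (m = 1): T(1) = 64, and the closed form gives 64. They agree.
Suppose the result is true for m = p, so T(p) = 2·11^p(2p + 1) - 2.
Then T(p+1) = T(p) + (11^p(40p + 64)) = (2·11^p(2p + 1) - 2) + (11^p(40p + 64)).
Simplifying, T(p+1) = 44·11^p·p + 66·11^p - 2 = 2·11^(p+1)(2(p+1) + 1) - 2,
which is the closed form with m = p+1.
Hence, by induction on m, the claim holds for every m ≥ 1.

T(m) = 2·11^m(2m + 1) - 2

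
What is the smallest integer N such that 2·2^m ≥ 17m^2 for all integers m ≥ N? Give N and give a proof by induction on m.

At m = 9: 1024 < 1377, so the inequality fails and N ≥ 10. We prove 2·2^m ≥ 17m^2 for all m ≥ 10.
For the base case m = 10: 2·2^m = 2048 and 17m^2 = 1700, so 2048 ≥ 1700.
Inductive step: assume the claim holds for m = k, so 2·2^k ≥ 17k^2.
Then 2·2^(k + 1) = 2·(2·2^k) ≥ 2·(17k^2).
Also, for k ≥ 10 we have 2·(17k^2) ≥ 17(k+1)^2, since 2 ≥ (1 + 1/k)^2 for all k ≥ 10.
Combining, 2·2^(k + 1) ≥ 17(k+1)^2.
By the principle of mathematical induction, the result holds for all m ≥ 10.
Hence the smallest such N is 10.

N = 10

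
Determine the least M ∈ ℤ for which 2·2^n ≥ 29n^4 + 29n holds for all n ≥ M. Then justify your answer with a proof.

M = 22

At n = 21: 4194304 < 5640558, so the inequality fails and M ≥ 22. We prove 2·2^n ≥ 29n^4 + 29n for all n ≥ 22.
Base step (n = 22): 2·2^n = 8388608 and 29n^4 + 29n = 6794062, so 8388608 ≥ 6794062.
Inductive step: assume the claim holds for n = m, so 2·2^m ≥ 29m^4 + 29m.
Then 2·2^(m + 1) = 2·(2·2^m) ≥ 2·(29m^4 + 29m).
Also, for m ≥ 22 we have 2·(29m^4 + 29m) ≥ 29(m+1)^4 + 29(m+1), since 2·(29m^4 + 29m) − (29(m+1)^4 + 29(m+1)) = 29m^4 - 116m^3 - 174m^2 - 87m - 58, which is nonnegative for all m ≥ 22.
Combining, 2·2^(m + 1) ≥ 29(m+1)^4 + 29(m+1).
This completes the induction.
Hence the smallest such M is 22.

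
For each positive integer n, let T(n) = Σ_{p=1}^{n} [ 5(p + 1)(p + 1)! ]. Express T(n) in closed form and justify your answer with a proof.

We claim T(n) = 5(n + 2)! - 10 for all n ≥ 1.
For the base case n = 1: T(1) = 20, and the closed form gives 20. They agree.
Suppose the result is true for n = p, so T(p) = 5(p + 2)! - 10.
Then T(p+1) = T(p) + (5(p + 2)(p + 2)!) = (5(p + 2)! - 10) + (5(p + 2)(p + 2)!).
Simplifying, T(p+1) = 5((p+1) + 2)! - 10,
which is the closed form with n = p+1.
This completes the induction.

T(n) = 5(n + 2)! - 10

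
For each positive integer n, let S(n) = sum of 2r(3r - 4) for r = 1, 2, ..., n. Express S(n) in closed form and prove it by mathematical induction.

We claim S(n) = n(n + 1)(2n - 3) for all n ≥ 1.
Base case (n = 1): S(1) = -2, and the closed form gives -2. They agree.
For the inductive step, assume it holds for an arbitrary r ≥ 1, so S(r) = r(2r^2 - r - 3).
Then S(r+1) = S(r) + (2(r + 1)(3r - 1)) = (r(2r^2 - r - 3)) + (2(r + 1)(3r - 1)).
Simplifying, S(r+1) = (r + 1)(r + 2)(2r - 1) = (r+1)((r+1) + 1)(2(r+1) - 3),
which is the closed form with n = r+1.
Hence, by induction on n, the claim holds for every n ≥ 1.

S(n) = n(n + 1)(2n - 3)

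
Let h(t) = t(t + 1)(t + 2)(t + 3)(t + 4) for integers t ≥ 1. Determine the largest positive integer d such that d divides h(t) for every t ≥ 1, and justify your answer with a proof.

d = 120

Computing the first values: h(1) = 120 and h(2) = 720; gcd(120, 720) = 120, so d ≤ 120.
We prove 120 | t(t + 1)(t + 2)(t + 3)(t + 4) for all t ≥ 1 by induction on t.
Base step (t = 1): h(1) = 120 = 120·(1), so 120 | h(1).
Inductive step: suppose the statement holds for some p ≥ 1, i.e. 120 | h(p). Then
h(p+1) − h(p) = (p+1)·(p+2)·(p+3)·(p+4)·(p+5) − p·(p+1)·(p+2)·(p+3)·(p+4) = (p+1)·(p+2)·(p+3)·(p+4)·[(p+5) − p] = 5·(p+1)·(p+2)·(p+3)·(p+4). The product of 4 consecutive integers is divisible by (4)! = 24, so h(p+1) − h(p) is divisible by 5·24 = 120. By the inductive hypothesis 120 | h(p), hence 120 | h(p+1).
By the principle of mathematical induction, the result holds for all t ≥ 1.
Therefore the largest such d is 120.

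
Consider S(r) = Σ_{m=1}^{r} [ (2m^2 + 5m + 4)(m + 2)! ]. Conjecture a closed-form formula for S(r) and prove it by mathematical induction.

We claim S(r) = (2r + 1)(r + 3)! - 6 for all r ≥ 1.
Base step (r = 1): S(1) = 66, and the closed form gives 66. They agree.
Inductive step: suppose the statement holds for some m ≥ 1, so S(m) = (2m + 1)(m + 3)! - 6.
Then S(m+1) = S(m) + ((2m^2 + 9m + 11)(m + 3)!) = ((2m + 1)(m + 3)! - 6) + ((2m^2 + 9m + 11)(m + 3)!).
Simplifying, S(m+1) = (2(m+1) + 1)((m+1) + 3)! - 6,
which is the closed form with r = m+1.
By induction, the statement is established for all r ≥ 1.

S(r) = (2r + 1)(r + 3)! - 6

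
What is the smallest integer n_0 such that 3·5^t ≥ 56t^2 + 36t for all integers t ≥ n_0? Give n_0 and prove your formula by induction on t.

At t = 3: 375 < 612, so the inequality fails and n_0 ≥ 4. We prove 3·5^t ≥ 56t^2 + 36t for all t ≥ 4.
Base case (t = 4): 3·5^t = 1875 and 56t^2 + 36t = 1040, so 1875 ≥ 1040.
Suppose the result is true for t = i, so 3·5^i ≥ 56i^2 + 36i.
Then 3·5^(i + 1) = 5·(3·5^i) ≥ 5·(56i^2 + 36i).
Also, for i ≥ 4 we have 5·(56i^2 + 36i) ≥ 56(i+1)^2 + 36(i+1), since 5·(56i^2 + 36i) − (56(i+1)^2 + 36(i+1)) = 224i^2 + 32i - 92, which is nonnegative for all i ≥ 4.
Combining, 3·5^(i + 1) ≥ 56(i+1)^2 + 36(i+1).
By the principle of mathematical induction, the result holds for all t ≥ 4.
Hence the smallest such n_0 is 4.

n_0 = 4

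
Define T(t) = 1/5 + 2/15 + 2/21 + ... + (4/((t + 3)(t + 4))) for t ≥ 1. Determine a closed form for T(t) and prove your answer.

T(t) = t/(t + 4)

We claim T(t) = t/(t + 4) for all t ≥ 1.
When t = 1: T(1) = 1/5, and the closed form gives 1/5. They agree.
Inductive step: suppose the statement holds for some j ≥ 1, so T(j) = j/(j + 4).
Then T(j+1) = T(j) + (4/((j + 4)(j + 5))) = (j/(j + 4)) + (4/((j + 4)(j + 5))).
Simplifying, T(j+1) = (j + 1)/(j + 5) = (j+1)/((j+1) + 4),
which is the closed form with t = j+1.
Hence, by induction on t, the claim holds for every t ≥ 1.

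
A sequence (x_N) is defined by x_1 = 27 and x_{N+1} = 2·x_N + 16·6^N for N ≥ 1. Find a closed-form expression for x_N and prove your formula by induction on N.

Computing the first terms: x_1 = 27, x_2 = 150, x_3 = 876. This suggests x_N = 3·2^(N - 1) + 4·6^N.
For the base case N = 1: the formula gives 27 = 27 = x_1.
For the inductive step, assume it holds for an arbitrary m ≥ 1, so x_m = 3·2^(m - 1) + 4·6^m.
Then x_{m+1} = 2·x_m + 16·6^m = 2·(3·2^(m - 1) + 4·6^m) + 16·6^m = 3·2^m + 4·6^(m + 1) = 3·2^((m+1) - 1) + 4·6^(m+1),
which is the claimed formula at N = m+1.
By the principle of mathematical induction, the result holds for all N ≥ 1.

x_N = 3·2^(N - 1) + 4·6^N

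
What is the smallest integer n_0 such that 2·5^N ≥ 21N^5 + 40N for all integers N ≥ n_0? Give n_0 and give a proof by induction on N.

n_0 = 8

At N = 7: 156250 < 353227, so the inequality fails and n_0 ≥ 8. We prove 2·5^N ≥ 21N^5 + 40N for all N ≥ 8.
When N = 8: 2·5^N = 781250 and 21N^5 + 40N = 688448, so 781250 ≥ 688448.
Inductive step: suppose the statement holds for some p ≥ 8, so 2·5^p ≥ 21p^5 + 40p.
Then 2·5^(p + 1) = 5·(2·5^p) ≥ 5·(21p^5 + 40p).
Also, for p ≥ 8 we have 5·(21p^5 + 40p) ≥ 21(p+1)^5 + 40(p+1), since 5·(21p^5 + 40p) − (21(p+1)^5 + 40(p+1)) = 84p^5 - 105p^4 - 210p^3 - 210p^2 + 55p - 61, which is nonnegative for all p ≥ 8.
Combining, 2·5^(p + 1) ≥ 21(p+1)^5 + 40(p+1).
Hence, by induction on N, the claim holds for every N ≥ 8.
Hence the smallest such n_0 is 8.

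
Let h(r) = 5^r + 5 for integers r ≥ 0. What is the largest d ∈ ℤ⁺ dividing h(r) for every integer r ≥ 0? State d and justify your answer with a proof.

d = 2

Computing the first values: h(0) = 6 and h(1) = 10; gcd(6, 10) = 2, so d ≤ 2.
We prove 2 | 5^r + 5 for all r ≥ 0 by induction on r.
Base step (r = 0): h(0) = 6 = 2·(3), so 2 | h(0).
For the inductive step, assume it holds for an arbitrary p ≥ 0, i.e. 2 | h(p). Then
h(p+1) = 5^(p+1) + 5 = 5·(5^p + 5) - 20 = 5·h(p) - 20. The first term is divisible by 2 by the inductive hypothesis, and -20 is divisible by 2. Hence 2 | h(p+1).
By induction, the statement is established for all r ≥ 0.
Therefore the largest such d is 2.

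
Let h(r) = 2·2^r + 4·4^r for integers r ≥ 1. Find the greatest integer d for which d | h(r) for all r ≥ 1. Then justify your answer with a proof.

Computing the first values: h(1) = 20 and h(2) = 72; gcd(20, 72) = 4, so d ≤ 4.
We prove 4 | 2·2^r + 4·4^r for all r ≥ 1 by induction on r.
When r = 1: h(1) = 20 = 4·(5), so 4 | h(1).
Inductive step: assume the claim holds for r = m, i.e. 4 | h(m). Then
h(m+1) − 4·h(m) = (2·2^(m+1) + 4·4^(m+1)) − 4·(2·2^m + 4·4^m) = (2)·2^m·(2 − 4) = (-4)·2^m. Since 4 | h(m) by the inductive hypothesis, 4 | 4·h(m); and 4 | -4 since -4 = 4·-1. Therefore 4 | h(m+1).
By induction, the statement is established for all r ≥ 1.
Therefore the largest such d is 4.

d = 4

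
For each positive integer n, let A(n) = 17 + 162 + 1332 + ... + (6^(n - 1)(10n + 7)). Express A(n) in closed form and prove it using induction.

A(n) = 6^n(2n + 1) - 1

We claim A(n) = 6^n(2n + 1) - 1 for all n ≥ 1.
For the base case n = 1: A(1) = 17, and the closed form gives 17. They agree.
For the inductive step, assume it holds for an arbitrary k ≥ 1, so A(k) = 6^k(2k + 1) - 1.
Then A(k+1) = A(k) + (6^k(10k + 17)) = (6^k(2k + 1) - 1) + (6^k(10k + 17)).
Simplifying, A(k+1) = 12·6^k·k + 18·6^k - 1 = 6^(k+1)(2(k+1) + 1) - 1,
which is the closed form with n = k+1.
This completes the induction.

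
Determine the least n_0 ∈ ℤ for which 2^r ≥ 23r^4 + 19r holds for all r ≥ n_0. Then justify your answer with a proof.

n_0 = 23

At r = 22: 4194304 < 5388306, so the inequality fails and n_0 ≥ 23. We prove 2^r ≥ 23r^4 + 19r for all r ≥ 23.
When r = 23: 2^r = 8388608 and 23r^4 + 19r = 6436780, so 8388608 ≥ 6436780.
For the inductive step, assume it holds for an arbitrary i ≥ 23, so 2^i ≥ 23i^4 + 19i.
Then 2^(i + 1) = 2·(2^i) ≥ 2·(23i^4 + 19i).
Also, for i ≥ 23 we have 2·(23i^4 + 19i) ≥ 23(i+1)^4 + 19(i+1), since 2·(23i^4 + 19i) − (23(i+1)^4 + 19(i+1)) = 23i^4 - 92i^3 - 138i^2 - 73i - 42, which is nonnegative for all i ≥ 23.
Combining, 2^(i + 1) ≥ 23(i+1)^4 + 19(i+1).
By induction, the statement is established for all r ≥ 23.
Hence the smallest such n_0 is 23.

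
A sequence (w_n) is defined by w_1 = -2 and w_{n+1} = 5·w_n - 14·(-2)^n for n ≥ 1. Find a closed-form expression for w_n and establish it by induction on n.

w_n = -(-2)^(n + 1) + 2·5^(n - 1)

Computing the first terms: w_1 = -2, w_2 = 18, w_3 = 34. This suggests w_n = -(-2)^(n + 1) + 2·5^(n - 1).
Base step (n = 1): the formula gives -2 = -2 = w_1.
Inductive step: assume the claim holds for n = k, so w_k = -(-2)^(k + 1) + 2·5^(k - 1).
Then w_{k+1} = 5·w_k - 14·(-2)^k = 5·(-(-2)^(k + 1) + 2·5^(k - 1)) - 14·(-2)^k = -(-2)^(k + 2) + 2·5^k = -(-2)^((k+1) + 1) + 2·5^((k+1) - 1),
which is the claimed formula at n = k+1.
This completes the induction.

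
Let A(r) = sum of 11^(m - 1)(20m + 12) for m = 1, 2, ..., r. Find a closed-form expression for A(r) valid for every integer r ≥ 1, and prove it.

A(r) = 11^r(2r + 1) - 1

We claim A(r) = 11^r(2r + 1) - 1 for all r ≥ 1.
Base case (r = 1): A(1) = 32, and the closed form gives 32. They agree.
For the inductive step, assume it holds for an arbitrary m ≥ 1, so A(m) = 11^m(2m + 1) - 1.
Then A(m+1) = A(m) + (11^m(20m + 32)) = (11^m(2m + 1) - 1) + (11^m(20m + 32)).
Simplifying, A(m+1) = 22·11^m·m + 33·11^m - 1 = 11^(m+1)(2(m+1) + 1) - 1,
which is the closed form with r = m+1.
This completes the induction.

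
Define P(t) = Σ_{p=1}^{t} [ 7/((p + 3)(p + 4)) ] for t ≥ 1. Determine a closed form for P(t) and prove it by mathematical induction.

P(t) = 7t/(4(t + 4))

We claim P(t) = 7t/(4(t + 4)) for all t ≥ 1.
Base case (t = 1): P(1) = 7/20, and the closed form gives 7/20. They agree.
Inductive step: assume the claim holds for t = p, so P(p) = 7p/(4(p + 4)).
Then P(p+1) = P(p) + (7/((p + 4)(p + 5))) = (7p/(4(p + 4))) + (7/((p + 4)(p + 5))).
Simplifying, P(p+1) = 7(p + 1)/(4(p + 5)) = 7(p+1)/(4((p+1) + 4)),
which is the closed form with t = p+1.
By induction, the statement is established for all t ≥ 1.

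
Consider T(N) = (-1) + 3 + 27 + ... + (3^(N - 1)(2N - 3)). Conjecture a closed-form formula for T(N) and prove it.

We claim T(N) = 3^N(N - 2) + 2 for all N ≥ 1.
Base step (N = 1): T(1) = -1, and the closed form gives -1. They agree.
Inductive step: suppose the statement holds for some r ≥ 1, so T(r) = 3^r(r - 2) + 2.
Then T(r+1) = T(r) + (3^r(2r - 1)) = (3^r(r - 2) + 2) + (3^r(2r - 1)).
Simplifying, T(r+1) = 3^(r + 1)r - 3^(r + 1) + 2 = 3^(r+1)((r+1) - 2) + 2,
which is the closed form with N = r+1.
Hence, by induction on N, the claim holds for every N ≥ 1.

T(N) = 3^N(N - 2) + 2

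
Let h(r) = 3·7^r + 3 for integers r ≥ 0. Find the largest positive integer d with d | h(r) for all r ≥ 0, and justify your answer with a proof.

d = 6

Computing the first values: h(0) = 6 and h(1) = 24; gcd(6, 24) = 6, so d ≤ 6.
We prove 6 | 3·7^r + 3 for all r ≥ 0 by induction on r.
Base step (r = 0): h(0) = 6 = 6·(1), so 6 | h(0).
Inductive step: assume the claim holds for r = k, i.e. 6 | h(k). Then
h(k+1) = 3·7^(k+1) + 3 = 7·(3·7^k + 3) - 18 = 7·h(k) - 18. The first term is divisible by 6 by the inductive hypothesis, and -18 is divisible by 6. Hence 6 | h(k+1).
This completes the induction.
Therefore the largest such d is 6.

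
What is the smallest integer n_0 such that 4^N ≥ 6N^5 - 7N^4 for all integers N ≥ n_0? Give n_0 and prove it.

At N = 9: 262144 < 308367, so the inequality fails and n_0 ≥ 10. We prove 4^N ≥ 6N^5 - 7N^4 for all N ≥ 10.
Base case (N = 10): 4^N = 1048576 and 6N^5 - 7N^4 = 530000, so 1048576 ≥ 530000.
For the inductive step, assume it holds for an arbitrary m ≥ 10, so 4^m ≥ 6m^5 - 7m^4.
Then 4^(m + 1) = 4·(4^m) ≥ 4·(6m^5 - 7m^4).
Also, for m ≥ 10 we have 4·(6m^5 - 7m^4) ≥ 6(m+1)^5 - 7(m+1)^4, since 4·(6m^5 - 7m^4) − (6(m+1)^5 - 7(m+1)^4) = 18m^5 - 51m^4 - 32m^3 - 18m^2 - 2m + 1, which is nonnegative for all m ≥ 10.
Combining, 4^(m + 1) ≥ 6(m+1)^5 - 7(m+1)^4.
This completes the induction.
Hence the smallest such n_0 is 10.

n_0 = 10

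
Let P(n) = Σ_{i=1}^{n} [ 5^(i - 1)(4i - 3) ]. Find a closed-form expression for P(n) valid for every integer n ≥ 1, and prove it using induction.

We claim P(n) = 5^n(n - 1) + 1 for all n ≥ 1.
Base step (n = 1): P(1) = 1, and the closed form gives 1. They agree.
For the inductive step, assume it holds for an arbitrary i ≥ 1, so P(i) = 5^i(i - 1) + 1.
Then P(i+1) = P(i) + (5^i(4i + 1)) = (5^i(i - 1) + 1) + (5^i(4i + 1)).
Simplifying, P(i+1) = 5^(i + 1)i + 1 = 5^(i+1)((i+1) - 1) + 1,
which is the closed form with n = i+1.
By induction, the statement is established for all n ≥ 1.

P(n) = 5^n(n - 1) + 1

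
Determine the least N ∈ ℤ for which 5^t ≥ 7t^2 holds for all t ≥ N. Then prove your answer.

N = 3

At t = 2: 25 < 28, so the inequality fails and N ≥ 3. We prove 5^t ≥ 7t^2 for all t ≥ 3.
Base step (t = 3): 5^t = 125 and 7t^2 = 63, so 125 ≥ 63.
Suppose the result is true for t = i, so 5^i ≥ 7i^2.
Then 5^(i + 1) = 5·(5^i) ≥ 5·(7i^2).
Also, for i ≥ 3 we have 5·(7i^2) ≥ 7(i+1)^2, since 5 ≥ (1 + 1/i)^2 for all i ≥ 3.
Combining, 5^(i + 1) ≥ 7(i+1)^2.
Hence, by induction on t, the claim holds for every t ≥ 3.
Hence the smallest such N is 3.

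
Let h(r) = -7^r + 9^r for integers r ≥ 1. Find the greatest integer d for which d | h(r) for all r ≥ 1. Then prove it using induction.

Computing the first values: h(1) = 2 and h(2) = 32; gcd(2, 32) = 2, so d ≤ 2.
We prove 2 | -7^r + 9^r for all r ≥ 1 by induction on r.
Base case (r = 1): h(1) = 2 = 2·(1), so 2 | h(1).
For the inductive step, assume it holds for an arbitrary k ≥ 1, i.e. 2 | h(k). Then
9^{k+1} − 7^{k+1} = 9·9^k − 7·7^k = 9·(9^k − 7^k) + (2)·7^k. The first term is divisible by 2 by the inductive hypothesis, and the second term (2)·7^k is divisible by 2 since 2 | 2. Hence 2 | h(k+1).
By induction, the statement is established for all r ≥ 1.
Therefore the largest such d is 2.

d = 2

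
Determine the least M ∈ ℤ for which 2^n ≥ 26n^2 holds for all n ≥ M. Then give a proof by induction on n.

M = 12

At n = 11: 2048 < 3146, so the inequality fails and M ≥ 12. We prove 2^n ≥ 26n^2 for all n ≥ 12.
Base case (n = 12): 2^n = 4096 and 26n^2 = 3744, so 4096 ≥ 3744.
For the inductive step, assume it holds for an arbitrary p ≥ 12, so 2^p ≥ 26p^2.
Then 2^(p + 1) = 2·(2^p) ≥ 2·(26p^2).
Also, for p ≥ 12 we have 2·(26p^2) ≥ 26(p+1)^2, since 2 ≥ (1 + 1/p)^2 for all p ≥ 12.
Combining, 2^(p + 1) ≥ 26(p+1)^2.
This completes the induction.
Hence the smallest such M is 12.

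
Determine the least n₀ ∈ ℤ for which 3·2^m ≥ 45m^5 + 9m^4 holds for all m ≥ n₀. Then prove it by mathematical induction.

At m = 27: 402653184 < 650483784, so the inequality fails and n₀ ≥ 28. We prove 3·2^m ≥ 45m^5 + 9m^4 for all m ≥ 28.
For the base case m = 28: 3·2^m = 805306368 and 45m^5 + 9m^4 = 779998464, so 805306368 ≥ 779998464.
Inductive step: assume the claim holds for m = r, so 3·2^r ≥ 45r^5 + 9r^4.
Then 3·2^(r + 1) = 2·(3·2^r) ≥ 2·(45r^5 + 9r^4).
Also, for r ≥ 28 we have 2·(45r^5 + 9r^4) ≥ 45(r+1)^5 + 9(r+1)^4, since 2·(45r^5 + 9r^4) − (45(r+1)^5 + 9(r+1)^4) = 45r^5 - 216r^4 - 486r^3 - 504r^2 - 261r - 54, which is nonnegative for all r ≥ 28.
Combining, 3·2^(r + 1) ≥ 45(r+1)^5 + 9(r+1)^4.
By the principle of mathematical induction, the result holds for all m ≥ 28.
Hence the smallest such n₀ is 28.

n₀ = 28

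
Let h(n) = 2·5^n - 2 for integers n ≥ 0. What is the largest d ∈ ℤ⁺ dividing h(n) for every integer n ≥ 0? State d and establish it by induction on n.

Computing the first values: h(0) = 0 and h(1) = 8; gcd(0, 8) = 8, so d ≤ 8.
We prove 8 | 2·5^n - 2 for all n ≥ 0 by induction on n.
When n = 0: h(0) = 0 = 8·(0), so 8 | h(0).
Inductive step: suppose the statement holds for some j ≥ 0, i.e. 8 | h(j). Then
h(j+1) = 2·5^(j+1) - 2 = 5·(2·5^j - 2) + 8 = 5·h(j) + 8. The first term is divisible by 8 by the inductive hypothesis, and 8 is divisible by 8. Hence 8 | h(j+1).
Hence, by induction on n, the claim holds for every n ≥ 0.
Therefore the largest such d is 8.

d = 8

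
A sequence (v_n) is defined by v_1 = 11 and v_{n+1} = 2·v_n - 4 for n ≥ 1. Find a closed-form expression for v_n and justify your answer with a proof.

v_n = 7·2^(n - 1) + 4

Computing the first terms: v_1 = 11, v_2 = 18, v_3 = 32. This suggests v_n = 7·2^(n - 1) + 4.
Base step (n = 1): the formula gives 11 = 11 = v_1.
Inductive step: assume the claim holds for n = i, so v_i = 7·2^(i - 1) + 4.
Then v_{i+1} = 2·v_i - 4 = 2·(7·2^(i - 1) + 4) - 4 = 7·2^i + 4 = 7·2^((i+1) - 1) + 4,
which is the claimed formula at n = i+1.
Hence, by induction on n, the claim holds for every n ≥ 1.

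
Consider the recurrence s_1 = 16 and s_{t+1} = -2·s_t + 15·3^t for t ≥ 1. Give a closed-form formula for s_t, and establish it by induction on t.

s_t = 7(-2)^(t - 1) + 3^(t + 1)

Computing the first terms: s_1 = 16, s_2 = 13, s_3 = 109. This suggests s_t = 7(-2)^(t - 1) + 3^(t + 1).
For the base case t = 1: the formula gives 16 = 16 = s_1.
Inductive step: assume the claim holds for t = i, so s_i = 7(-2)^(i - 1) + 3^(i + 1).
Then s_{i+1} = -2·s_i + 15·3^i = -2·(7(-2)^(i - 1) + 3^(i + 1)) + 15·3^i = 7(-2)^i + 3^(i + 2) = 7(-2)^((i+1) - 1) + 3^((i+1) + 1),
which is the claimed formula at t = i+1.
This completes the induction.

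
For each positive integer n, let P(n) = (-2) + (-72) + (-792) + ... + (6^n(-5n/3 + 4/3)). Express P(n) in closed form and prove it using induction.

P(n) = 2·6^n(-n + 1) - 2

We claim P(n) = 2·6^n(-n + 1) - 2 for all n ≥ 1.
For the base case n = 1: P(1) = -2, and the closed form gives -2. They agree.
Suppose the result is true for n = m, so P(m) = 2·6^m(-m + 1) - 2.
Then P(m+1) = P(m) + (6^m(-10m - 2)) = (2·6^m(-m + 1) - 2) + (6^m(-10m - 2)).
Simplifying, P(m+1) = -12·6^m·m - 2 = 2·6^(m+1)(-(m+1) + 1) - 2,
which is the closed form with n = m+1.
By induction, the statement is established for all n ≥ 1.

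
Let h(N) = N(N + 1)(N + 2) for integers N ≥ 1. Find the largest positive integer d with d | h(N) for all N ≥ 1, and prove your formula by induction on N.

d = 6

Computing the first values: h(1) = 6 and h(2) = 24; gcd(6, 24) = 6, so d ≤ 6.
We prove 6 | N(N + 1)(N + 2) for all N ≥ 1 by induction on N.
Base step (N = 1): h(1) = 6 = 6·(1), so 6 | h(1).
For the inductive step, assume it holds for an arbitrary i ≥ 1, i.e. 6 | h(i). Then
h(i+1) − h(i) = (i+1)·(i+2)·(i+3) − i·(i+1)·(i+2) = (i+1)·(i+2)·[(i+3) − i] = 3·(i+1)·(i+2). The product of 2 consecutive integers is divisible by (2)! = 2, so h(i+1) − h(i) is divisible by 3·2 = 6. By the inductive hypothesis 6 | h(i), hence 6 | h(i+1).
This completes the induction.
Therefore the largest such d is 6.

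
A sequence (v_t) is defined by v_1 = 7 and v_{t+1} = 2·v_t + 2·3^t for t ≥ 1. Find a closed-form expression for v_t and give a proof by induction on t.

Computing the first terms: v_1 = 7, v_2 = 20, v_3 = 58. This suggests v_t = 2^(t - 1) + 2·3^t.
When t = 1: the formula gives 7 = 7 = v_1.
Inductive step: suppose the statement holds for some r ≥ 1, so v_r = 2^(r - 1) + 2·3^r.
Then v_{r+1} = 2·v_r + 2·3^r = 2·(2^(r - 1) + 2·3^r) + 2·3^r = 2^r + 2·3^(r + 1) = 2^((r+1) - 1) + 2·3^(r+1),
which is the claimed formula at t = r+1.
Hence, by induction on t, the claim holds for every t ≥ 1.

v_t = 2^(t - 1) + 2·3^t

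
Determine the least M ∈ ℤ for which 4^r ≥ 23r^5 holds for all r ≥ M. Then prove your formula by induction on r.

At r = 10: 1048576 < 2300000, so the inequality fails and M ≥ 11. We prove 4^r ≥ 23r^5 for all r ≥ 11.
When r = 11: 4^r = 4194304 and 23r^5 = 3704173, so 4194304 ≥ 3704173.
Inductive step: suppose the statement holds for some m ≥ 11, so 4^m ≥ 23m^5.
Then 4^(m + 1) = 4·(4^m) ≥ 4·(23m^5).
Also, for m ≥ 11 we have 4·(23m^5) ≥ 23(m+1)^5, since 4 ≥ (1 + 1/m)^5 for all m ≥ 11.
Combining, 4^(m + 1) ≥ 23(m+1)^5.
This completes the induction.
Hence the smallest such M is 11.

M = 11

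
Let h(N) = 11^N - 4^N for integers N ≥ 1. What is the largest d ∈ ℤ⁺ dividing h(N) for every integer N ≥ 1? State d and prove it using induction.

d = 7

Computing the first values: h(1) = 7 and h(2) = 105; gcd(7, 105) = 7, so d ≤ 7.
We prove 7 | 11^N - 4^N for all N ≥ 1 by induction on N.
For the base case N = 1: h(1) = 7 = 7·(1), so 7 | h(1).
Inductive step: suppose the statement holds for some j ≥ 1, i.e. 7 | h(j). Then
11^{j+1} − 4^{j+1} = 11·11^j − 4·4^j = 11·(11^j − 4^j) + (7)·4^j. The first term is divisible by 7 by the inductive hypothesis, and the second term (7)·4^j is divisible by 7 since 7 | 7. Hence 7 | h(j+1).
By the principle of mathematical induction, the result holds for all N ≥ 1.
Therefore the largest such d is 7.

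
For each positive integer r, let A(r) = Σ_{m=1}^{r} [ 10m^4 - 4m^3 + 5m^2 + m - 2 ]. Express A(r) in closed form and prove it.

We claim A(r) = r(2r^4 + 4r^3 + 3r^2 + 2r - 1) for all r ≥ 1.
When r = 1: A(1) = 10, and the closed form gives 10. They agree.
Inductive step: assume the claim holds for r = m, so A(m) = m(2m^4 + 4m^3 + 3m^2 + 2m - 1).
Then A(m+1) = A(m) + (10m^4 + 36m^3 + 53m^2 + 39m + 10) = (m(2m^4 + 4m^3 + 3m^2 + 2m - 1)) + (10m^4 + 36m^3 + 53m^2 + 39m + 10).
Simplifying, A(m+1) = (m + 1)(2m^4 + 12m^3 + 27m^2 + 28m + 10) = (m+1)(2(m+1)^4 + 4(m+1)^3 + 3(m+1)^2 + 2(m+1) - 1),
which is the closed form with r = m+1.
By induction, the statement is established for all r ≥ 1.

A(r) = r(2r^4 + 4r^3 + 3r^2 + 2r - 1)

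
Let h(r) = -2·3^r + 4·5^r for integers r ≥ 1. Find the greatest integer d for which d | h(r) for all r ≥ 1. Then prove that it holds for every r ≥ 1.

d = 2

Computing the first values: h(1) = 14 and h(2) = 82; gcd(14, 82) = 2, so d ≤ 2.
We prove 2 | -2·3^r + 4·5^r for all r ≥ 1 by induction on r.
Base case (r = 1): h(1) = 14 = 2·(7), so 2 | h(1).
Inductive step: suppose the statement holds for some k ≥ 1, i.e. 2 | h(k). Then
h(k+1) − 5·h(k) = (-2·3^(k+1) + 4·5^(k+1)) − 5·(-2·3^k + 4·5^k) = (-2)·3^k·(3 − 5) = (4)·3^k. Since 2 | h(k) by the inductive hypothesis, 2 | 5·h(k); and 2 | 4 since 4 = 2·2. Therefore 2 | h(k+1).
Hence, by induction on r, the claim holds for every r ≥ 1.
Therefore the largest such d is 2.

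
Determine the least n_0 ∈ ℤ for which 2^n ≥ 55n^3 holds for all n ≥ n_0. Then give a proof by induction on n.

At n = 18: 262144 < 320760, so the inequality fails and n_0 ≥ 19. We prove 2^n ≥ 55n^3 for all n ≥ 19.
For the base case n = 19: 2^n = 524288 and 55n^3 = 377245, so 524288 ≥ 377245.
Suppose the result is true for n = j, so 2^j ≥ 55j^3.
Then 2^(j + 1) = 2·(2^j) ≥ 2·(55j^3).
Also, for j ≥ 19 we have 2·(55j^3) ≥ 55(j+1)^3, since 2 ≥ (1 + 1/j)^3 for all j ≥ 19.
Combining, 2^(j + 1) ≥ 55(j+1)^3.
This completes the induction.
Hence the smallest such n_0 is 19.

n_0 = 19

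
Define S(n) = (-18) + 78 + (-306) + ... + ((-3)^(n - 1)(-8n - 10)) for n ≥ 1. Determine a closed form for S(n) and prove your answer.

S(n) = (-3)^n(2n + 3) - 3

We claim S(n) = (-3)^n(2n + 3) - 3 for all n ≥ 1.
Base case (n = 1): S(1) = -18, and the closed form gives -18. They agree.
Inductive step: suppose the statement holds for some m ≥ 1, so S(m) = (-3)^m(2m + 3) - 3.
Then S(m+1) = S(m) + ((-3)^m(-8m - 18)) = ((-3)^m(2m + 3) - 3) + ((-3)^m(-8m - 18)).
Simplifying, S(m+1) = -6(-3)^m·m - 15(-3)^m - 3 = (-3)^(m+1)(2(m+1) + 3) - 3,
which is the closed form with n = m+1.
This completes the induction.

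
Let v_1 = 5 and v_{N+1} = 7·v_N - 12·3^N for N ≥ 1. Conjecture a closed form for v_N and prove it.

v_N = 3^(N + 1) - 4·7^(N - 1)

Computing the first terms: v_1 = 5, v_2 = -1, v_3 = -115. This suggests v_N = 3^(N + 1) - 4·7^(N - 1).
When N = 1: the formula gives 5 = 5 = v_1.
Suppose the result is true for N = r, so v_r = 3^(r + 1) - 4·7^(r - 1).
Then v_{r+1} = 7·v_r - 12·3^r = 7·(3^(r + 1) - 4·7^(r - 1)) - 12·3^r = 3^(r + 2) - 4·7^r = 3^((r+1) + 1) - 4·7^((r+1) - 1),
which is the claimed formula at N = r+1.
By induction, the statement is established for all N ≥ 1.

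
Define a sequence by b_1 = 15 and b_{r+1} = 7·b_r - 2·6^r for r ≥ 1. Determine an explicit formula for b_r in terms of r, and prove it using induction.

Computing the first terms: b_1 = 15, b_2 = 93, b_3 = 579. This suggests b_r = 2·6^r + 3·7^(r - 1).
For the base case r = 1: the formula gives 15 = 15 = b_1.
Suppose the result is true for r = m, so b_m = 2·6^m + 3·7^(m - 1).
Then b_{m+1} = 7·b_m - 2·6^m = 7·(2·6^m + 3·7^(m - 1)) - 2·6^m = 2·6^(m + 1) + 3·7^m = 2·6^(m+1) + 3·7^((m+1) - 1),
which is the claimed formula at r = m+1.
By the principle of mathematical induction, the result holds for all r ≥ 1.

b_r = 2·6^r + 3·7^(r - 1)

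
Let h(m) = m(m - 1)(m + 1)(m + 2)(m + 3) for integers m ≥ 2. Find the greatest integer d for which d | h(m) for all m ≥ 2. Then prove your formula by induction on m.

Computing the first values: h(2) = 120 and h(3) = 720; gcd(120, 720) = 120, so d ≤ 120.
We prove 120 | m(m - 1)(m + 1)(m + 2)(m + 3) for all m ≥ 2 by induction on m.
Base case (m = 2): h(2) = 120 = 120·(1), so 120 | h(2).
For the inductive step, assume it holds for an arbitrary r ≥ 2, i.e. 120 | h(r). Then
h(r+1) − h(r) = r·(r+1)·(r+2)·(r+3)·(r+4) − (r-1)·r·(r+1)·(r+2)·(r+3) = r·(r+1)·(r+2)·(r+3)·[(r+4) − (r-1)] = 5·r·(r+1)·(r+2)·(r+3). The product of 4 consecutive integers is divisible by (4)! = 24, so h(r+1) − h(r) is divisible by 5·24 = 120. By the inductive hypothesis 120 | h(r), hence 120 | h(r+1).
By induction, the statement is established for all m ≥ 2.
Therefore the largest such d is 120.

d = 120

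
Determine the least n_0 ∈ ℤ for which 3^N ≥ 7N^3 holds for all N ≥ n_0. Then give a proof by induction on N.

At N = 7: 2187 < 2401, so the inequality fails and n_0 ≥ 8. We prove 3^N ≥ 7N^3 for all N ≥ 8.
Base step (N = 8): 3^N = 6561 and 7N^3 = 3584, so 6561 ≥ 3584.
Suppose the result is true for N = p, so 3^p ≥ 7p^3.
Then 3^(p + 1) = 3·(3^p) ≥ 3·(7p^3).
Also, for p ≥ 8 we have 3·(7p^3) ≥ 7(p+1)^3, since 3 ≥ (1 + 1/p)^3 for all p ≥ 8.
Combining, 3^(p + 1) ≥ 7(p+1)^3.
By the principle of mathematical induction, the result holds for all N ≥ 8.
Hence the smallest such n_0 is 8.

n_0 = 8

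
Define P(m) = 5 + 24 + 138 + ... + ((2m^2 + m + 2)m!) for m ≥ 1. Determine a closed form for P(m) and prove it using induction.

P(m) = (2m + 1)(m + 1)! - 1

We claim P(m) = (2m + 1)(m + 1)! - 1 for all m ≥ 1.
For the base case m = 1: P(1) = 5, and the closed form gives 5. They agree.
Inductive step: assume the claim holds for m = i, so P(i) = (2i + 1)(i + 1)! - 1.
Then P(i+1) = P(i) + ((2i^2 + 5i + 5)(i + 1)!) = ((2i + 1)(i + 1)! - 1) + ((2i^2 + 5i + 5)(i + 1)!).
Simplifying, P(i+1) = (2(i+1) + 1)((i+1) + 1)! - 1,
which is the closed form with m = i+1.
By induction, the statement is established for all m ≥ 1.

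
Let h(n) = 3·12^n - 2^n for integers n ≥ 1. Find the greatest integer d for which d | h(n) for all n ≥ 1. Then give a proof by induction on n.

d = 2

Computing the first values: h(1) = 34 and h(2) = 428; gcd(34, 428) = 2, so d ≤ 2.
We prove 2 | 3·12^n - 2^n for all n ≥ 1 by induction on n.
Base case (n = 1): h(1) = 34 = 2·(17), so 2 | h(1).
For the inductive step, assume it holds for an arbitrary i ≥ 1, i.e. 2 | h(i). Then
h(i+1) − 12·h(i) = (3·12^(i+1) - 2^(i+1)) − 12·(3·12^i - 2^i) = (-1)·2^i·(2 − 12) = (10)·2^i. Since 2 | h(i) by the inductive hypothesis, 2 | 12·h(i); and 2 | 10 since 10 = 2·5. Therefore 2 | h(i+1).
By the principle of mathematical induction, the result holds for all n ≥ 1.
Therefore the largest such d is 2.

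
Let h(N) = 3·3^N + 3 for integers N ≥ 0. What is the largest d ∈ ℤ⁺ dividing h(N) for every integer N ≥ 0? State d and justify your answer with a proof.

Computing the first values: h(0) = 6 and h(1) = 12; gcd(6, 12) = 6, so d ≤ 6.
We prove 6 | 3·3^N + 3 for all N ≥ 0 by induction on N.
Base step (N = 0): h(0) = 6 = 6·(1), so 6 | h(0).
Inductive step: assume the claim holds for N = j, i.e. 6 | h(j). Then
h(j+1) = 3·3^(j+1) + 3 = 3·(3·3^j + 3) - 6 = 3·h(j) - 6. The first term is divisible by 6 by the inductive hypothesis, and -6 is divisible by 6. Hence 6 | h(j+1).
By the principle of mathematical induction, the result holds for all N ≥ 0.
Therefore the largest such d is 6.

d = 6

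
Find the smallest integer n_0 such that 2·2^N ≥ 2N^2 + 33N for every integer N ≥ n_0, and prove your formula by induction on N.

At N = 7: 256 < 329, so the inequality fails and n_0 ≥ 8. We prove 2·2^N ≥ 2N^2 + 33N for all N ≥ 8.
Base case (N = 8): 2·2^N = 512 and 2N^2 + 33N = 392, so 512 ≥ 392.
For the inductive step, assume it holds for an arbitrary m ≥ 8, so 2·2^m ≥ 2m^2 + 33m.
Then 2·2^(m + 1) = 2·(2·2^m) ≥ 2·(2m^2 + 33m).
Also, for m ≥ 8 we have 2·(2m^2 + 33m) ≥ 2(m+1)^2 + 33(m+1), since 2·(2m^2 + 33m) − (2(m+1)^2 + 33(m+1)) = 2m^2 + 29m - 35, which is nonnegative for all m ≥ 8.
Combining, 2·2^(m + 1) ≥ 2(m+1)^2 + 33(m+1).
By induction, the statement is established for all N ≥ 8.
Hence the smallest such n_0 is 8.

n_0 = 8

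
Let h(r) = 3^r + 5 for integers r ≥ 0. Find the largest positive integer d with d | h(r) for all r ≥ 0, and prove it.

Computing the first values: h(0) = 6 and h(1) = 8; gcd(6, 8) = 2, so d ≤ 2.
We prove 2 | 3^r + 5 for all r ≥ 0 by induction on r.
When r = 0: h(0) = 6 = 2·(3), so 2 | h(0).
Suppose the result is true for r = p, i.e. 2 | h(p). Then
h(p+1) = 3^(p+1) + 5 = 3·(3^p + 5) - 10 = 3·h(p) - 10. The first term is divisible by 2 by the inductive hypothesis, and -10 is divisible by 2. Hence 2 | h(p+1).
This completes the induction.
Therefore the largest such d is 2.

d = 2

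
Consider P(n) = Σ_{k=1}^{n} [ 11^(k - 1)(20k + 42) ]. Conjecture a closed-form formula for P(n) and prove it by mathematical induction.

We claim P(n) = 2·11^n(n + 2) - 4 for all n ≥ 1.
Base case (n = 1): P(1) = 62, and the closed form gives 62. They agree.
Suppose the result is true for n = k, so P(k) = 2·11^k(k + 2) - 4.
Then P(k+1) = P(k) + (11^k(20k + 62)) = (2·11^k(k + 2) - 4) + (11^k(20k + 62)).
Simplifying, P(k+1) = 22·11^k·k + 66·11^k - 4 = 2·11^(k+1)((k+1) + 2) - 4,
which is the closed form with n = k+1.
By the principle of mathematical induction, the result holds for all n ≥ 1.

P(n) = 2·11^n(n + 2) - 4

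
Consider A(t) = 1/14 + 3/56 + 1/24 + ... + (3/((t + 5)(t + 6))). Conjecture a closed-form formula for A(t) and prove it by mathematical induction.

We claim A(t) = t/(2(t + 6)) for all t ≥ 1.
Base case (t = 1): A(1) = 1/14, and the closed form gives 1/14. They agree.
Suppose the result is true for t = r, so A(r) = r/(2(r + 6)).
Then A(r+1) = A(r) + (3/((r + 6)(r + 7))) = (r/(2(r + 6))) + (3/((r + 6)(r + 7))).
Simplifying, A(r+1) = (r + 1)/(2(r + 7)) = (r+1)/(2((r+1) + 6)),
which is the closed form with t = r+1.
Hence, by induction on t, the claim holds for every t ≥ 1.

A(t) = t/(2(t + 6))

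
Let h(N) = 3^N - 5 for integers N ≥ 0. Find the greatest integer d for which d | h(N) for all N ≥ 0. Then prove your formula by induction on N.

d = 2

Computing the first values: h(0) = -4 and h(1) = -2; gcd(-4, -2) = 2, so d ≤ 2.
We prove 2 | 3^N - 5 for all N ≥ 0 by induction on N.
For the base case N = 0: h(0) = -4 = 2·(-2), so 2 | h(0).
For the inductive step, assume it holds for an arbitrary i ≥ 0, i.e. 2 | h(i). Then
h(i+1) = 3^(i+1) - 5 = 3·(3^i - 5) + 10 = 3·h(i) + 10. The first term is divisible by 2 by the inductive hypothesis, and 10 is divisible by 2. Hence 2 | h(i+1).
By induction, the statement is established for all N ≥ 0.
Therefore the largest such d is 2.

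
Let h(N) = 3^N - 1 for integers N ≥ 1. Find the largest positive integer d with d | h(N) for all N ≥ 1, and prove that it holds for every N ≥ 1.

d = 2

Computing the first values: h(1) = 2 and h(2) = 8; gcd(2, 8) = 2, so d ≤ 2.
We prove 2 | 3^N - 1 for all N ≥ 1 by induction on N.
Base case (N = 1): h(1) = 2 = 2·(1), so 2 | h(1).
Suppose the result is true for N = i, i.e. 2 | h(i). Then
3^{i+1} − 1^{i+1} = 3·3^i − 1·1^i = 3·(3^i − 1^i) + (2)·1^i. The first term is divisible by 2 by the inductive hypothesis, and the second term (2)·1^i is divisible by 2 since 2 | 2. Hence 2 | h(i+1).
By the principle of mathematical induction, the result holds for all N ≥ 1.
Therefore the largest such d is 2.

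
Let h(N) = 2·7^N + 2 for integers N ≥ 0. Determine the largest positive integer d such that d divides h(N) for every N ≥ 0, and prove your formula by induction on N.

d = 4

Computing the first values: h(0) = 4 and h(1) = 16; gcd(4, 16) = 4, so d ≤ 4.
We prove 4 | 2·7^N + 2 for all N ≥ 0 by induction on N.
When N = 0: h(0) = 4 = 4·(1), so 4 | h(0).
For the inductive step, assume it holds for an arbitrary p ≥ 0, i.e. 4 | h(p). Then
h(p+1) = 2·7^(p+1) + 2 = 7·(2·7^p + 2) - 12 = 7·h(p) - 12. The first term is divisible by 4 by the inductive hypothesis, and -12 is divisible by 4. Hence 4 | h(p+1).
By the principle of mathematical induction, the result holds for all N ≥ 0.
Therefore the largest such d is 4.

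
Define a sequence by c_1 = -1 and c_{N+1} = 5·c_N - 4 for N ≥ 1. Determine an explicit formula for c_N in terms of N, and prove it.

Computing the first terms: c_1 = -1, c_2 = -9, c_3 = -49. This suggests c_N = -2·5^(N - 1) + 1.
Base case (N = 1): the formula gives -1 = -1 = c_1.
For the inductive step, assume it holds for an arbitrary m ≥ 1, so c_m = -2·5^(m - 1) + 1.
Then c_{m+1} = 5·c_m - 4 = 5·(-2·5^(m - 1) + 1) - 4 = -2·5^m + 1 = -2·5^((m+1) - 1) + 1,
which is the claimed formula at N = m+1.
This completes the induction.

c_N = -2·5^(N - 1) + 1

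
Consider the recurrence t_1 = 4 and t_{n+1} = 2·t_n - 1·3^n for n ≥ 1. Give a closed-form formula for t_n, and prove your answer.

t_n = 7·2^(n - 1) - 3^n

Computing the first terms: t_1 = 4, t_2 = 5, t_3 = 1. This suggests t_n = 7·2^(n - 1) - 3^n.
For the base case n = 1: the formula gives 4 = 4 = t_1.
Inductive step: assume the claim holds for n = k, so t_k = 7·2^(k - 1) - 3^k.
Then t_{k+1} = 2·t_k - 1·3^k = 2·(7·2^(k - 1) - 3^k) - 1·3^k = 7·2^k - 3^(k + 1) = 7·2^((k+1) - 1) - 3^(k+1),
which is the claimed formula at n = k+1.
By the principle of mathematical induction, the result holds for all n ≥ 1.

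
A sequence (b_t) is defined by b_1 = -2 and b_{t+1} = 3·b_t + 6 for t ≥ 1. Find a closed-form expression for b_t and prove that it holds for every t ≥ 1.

Computing the first terms: b_1 = -2, b_2 = 0, b_3 = 6. This suggests b_t = 3^(t - 1) - 3.
Base step (t = 1): the formula gives -2 = -2 = b_1.
Inductive step: assume the claim holds for t = r, so b_r = 3^(r - 1) - 3.
Then b_{r+1} = 3·b_r + 6 = 3·(3^(r - 1) - 3) + 6 = 3^r - 3 = 3^((r+1) - 1) - 3,
which is the claimed formula at t = r+1.
Hence, by induction on t, the claim holds for every t ≥ 1.

b_t = 3^(t - 1) - 3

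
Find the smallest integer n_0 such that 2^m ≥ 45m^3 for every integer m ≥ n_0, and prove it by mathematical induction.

At m = 18: 262144 < 262440, so the inequality fails and n_0 ≥ 19. We prove 2^m ≥ 45m^3 for all m ≥ 19.
Base case (m = 19): 2^m = 524288 and 45m^3 = 308655, so 524288 ≥ 308655.
Inductive step: suppose the statement holds for some r ≥ 19, so 2^r ≥ 45r^3.
Then 2^(r + 1) = 2·(2^r) ≥ 2·(45r^3).
Also, for r ≥ 19 we have 2·(45r^3) ≥ 45(r+1)^3, since 2 ≥ (1 + 1/r)^3 for all r ≥ 19.
Combining, 2^(r + 1) ≥ 45(r+1)^3.
By the principle of mathematical induction, the result holds for all m ≥ 19.
Hence the smallest such n_0 is 19.

n_0 = 19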